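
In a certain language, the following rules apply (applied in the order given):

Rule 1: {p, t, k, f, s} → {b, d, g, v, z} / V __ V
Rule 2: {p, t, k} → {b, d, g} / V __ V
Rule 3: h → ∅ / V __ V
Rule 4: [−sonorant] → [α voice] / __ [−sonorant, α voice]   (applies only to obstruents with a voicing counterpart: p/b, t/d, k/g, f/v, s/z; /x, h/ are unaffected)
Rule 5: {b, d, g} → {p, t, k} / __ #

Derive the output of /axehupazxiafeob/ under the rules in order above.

Rule 1 (intervocalic voicing): /p/ is a voiceless obstruent between vowels /u/ and /a/, so it voices to [b]. /f/ is a voiceless obstruent between vowels /a/ and /e/, so it voices to [v]. /axehupazxiafeob/ → axehubazxiaveob.
Rule 2 (intervocalic voicing): no segment meets the environment; /axehubazxiaveob/ is unchanged.
Rule 3 (intervocalic h-deletion): /h/ occurs between vowels /e/ and /u/, so it deletes. /axehubazxiaveob/ → axeubazxiaveob.
Rule 4 (regressive voicing assimilation): /z/ precedes the voiceless obstruent /x/, so it devoices to [s] by assimilation. /axeubazxiaveob/ → axeubasxiaveob.
Rule 5 (final devoicing): /b/ is a voiced stop in word-final position, so it devoices to [p]. /axeubasxiaveob/ → axeubasxiaveop.

axeubasxiaveop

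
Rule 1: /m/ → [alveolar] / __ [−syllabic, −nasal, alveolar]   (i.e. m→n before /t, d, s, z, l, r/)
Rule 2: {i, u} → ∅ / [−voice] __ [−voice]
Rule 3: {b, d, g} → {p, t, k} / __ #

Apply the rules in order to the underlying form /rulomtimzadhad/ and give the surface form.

rulontinzadhat

Rule 1 (nasal place assimilation): /m/ precedes the alveolar consonant /t/, so it assimilates in place to [n]. /m/ precedes the alveolar consonant /z/, so it assimilates in place to [n]. /rulomtimzadhad/ → rulontinzadhad.
Rule 2 (high vowel syncope): no segment meets the environment; /rulontinzadhad/ is unchanged.
Rule 3 (final devoicing): /d/ is a voiced stop in word-final position, so it devoices to [t]. /rulontinzadhad/ → rulontinzadhat.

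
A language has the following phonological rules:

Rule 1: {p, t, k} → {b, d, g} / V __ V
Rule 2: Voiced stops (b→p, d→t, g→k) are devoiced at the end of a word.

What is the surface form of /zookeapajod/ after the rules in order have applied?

Rule 1 (intervocalic voicing): /k/ is a voiceless stop between vowels /o/ and /e/, so it voices to [g]. /p/ is a voiceless stop between vowels /a/ and /a/, so it voices to [b]. /zookeapajod/ → zoogeabajod.
Rule 2 (final devoicing): /d/ is a voiced stop in word-final position, so it devoices to [t]. /zoogeabajod/ → zoogeabajot.

zoogeabajot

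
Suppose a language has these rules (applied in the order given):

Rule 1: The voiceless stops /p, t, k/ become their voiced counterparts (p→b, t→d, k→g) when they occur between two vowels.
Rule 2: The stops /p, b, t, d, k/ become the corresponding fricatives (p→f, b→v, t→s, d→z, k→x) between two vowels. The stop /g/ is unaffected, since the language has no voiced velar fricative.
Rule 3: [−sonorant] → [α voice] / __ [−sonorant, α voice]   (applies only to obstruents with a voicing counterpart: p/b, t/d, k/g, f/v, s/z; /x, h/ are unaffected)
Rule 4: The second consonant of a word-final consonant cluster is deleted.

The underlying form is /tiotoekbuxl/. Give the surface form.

Rule 1 (intervocalic voicing): /t/ is a voiceless stop between vowels /o/ and /o/, so it voices to [d]. /tiotoekbuxl/ → tiodoekbuxl.
Rule 2 (intervocalic spirantization): /d/ is a stop between vowels /o/ and /o/, so it spirantizes to the fricative [z]. /tiodoekbuxl/ → tiozoekbuxl.
Rule 3 (regressive voicing assimilation): /k/ precedes the voiced obstruent /b/, so it voices to [g] by assimilation. /tiozoekbuxl/ → tiozoegbuxl.
Rule 4 (final cluster simplification): /l/ is the second consonant of a word-final cluster /xl/, so it deletes. /tiozoegbuxl/ → tiozoegbux.

tiozoegbux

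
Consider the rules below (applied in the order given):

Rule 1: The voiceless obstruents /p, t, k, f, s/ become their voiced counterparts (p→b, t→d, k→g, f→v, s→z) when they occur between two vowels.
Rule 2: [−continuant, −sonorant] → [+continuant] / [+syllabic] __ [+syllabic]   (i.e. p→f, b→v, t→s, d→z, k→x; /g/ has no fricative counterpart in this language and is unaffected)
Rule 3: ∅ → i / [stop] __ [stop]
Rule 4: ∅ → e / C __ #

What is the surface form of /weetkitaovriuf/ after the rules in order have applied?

Rule 1 (intervocalic voicing): /t/ is a voiceless obstruent between vowels /i/ and /a/, so it voices to [d]. /weetkitaovriuf/ → weetkidaovriuf.
Rule 2 (intervocalic spirantization): /d/ is a stop between vowels /i/ and /a/, so it spirantizes to the fricative [z]. /weetkidaovriuf/ → weetkizaovriuf.
Rule 3 (stop-cluster i-epenthesis): /t/ and /k/ form a stop–stop cluster, so [i] is inserted between them. /weetkizaovriuf/ → weetikizaovriuf.
Rule 4 (final e-epenthesis): the form ends in the consonant /f/, so [e] is inserted word-finally. /weetikizaovriuf/ → weetikizaovriufe.

weetikizaovriufe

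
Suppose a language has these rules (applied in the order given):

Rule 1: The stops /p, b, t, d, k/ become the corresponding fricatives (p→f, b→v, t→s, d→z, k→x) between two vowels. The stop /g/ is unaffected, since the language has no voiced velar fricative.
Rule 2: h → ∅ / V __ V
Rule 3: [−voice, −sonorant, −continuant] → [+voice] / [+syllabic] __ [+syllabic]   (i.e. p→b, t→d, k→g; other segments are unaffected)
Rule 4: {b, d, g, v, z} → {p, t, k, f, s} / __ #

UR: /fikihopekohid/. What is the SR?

fixiofexoit

Rule 1 (intervocalic spirantization): /k/ is a stop between vowels /i/ and /i/, so it spirantizes to the fricative [x]. /p/ is a stop between vowels /o/ and /e/, so it spirantizes to the fricative [f]. /k/ is a stop between vowels /e/ and /o/, so it spirantizes to the fricative [x]. /fikihopekohid/ → fixihofexohid.
Rule 2 (intervocalic h-deletion): /h/ occurs between vowels /i/ and /o/, so it deletes. /h/ occurs between vowels /o/ and /i/, so it deletes. /fixihofexohid/ → fixiofexoid.
Rule 3 (intervocalic voicing): no segment meets the environment; /fixiofexoid/ is unchanged.
Rule 4 (final devoicing): /d/ is a voiced obstruent in word-final position, so it devoices to [t]. /fixiofexoid/ → fixiofexoit.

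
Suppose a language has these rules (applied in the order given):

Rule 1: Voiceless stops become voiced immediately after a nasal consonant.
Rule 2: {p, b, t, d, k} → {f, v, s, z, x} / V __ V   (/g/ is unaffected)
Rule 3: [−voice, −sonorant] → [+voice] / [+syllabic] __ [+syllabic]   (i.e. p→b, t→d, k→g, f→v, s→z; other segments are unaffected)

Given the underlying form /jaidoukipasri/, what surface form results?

jaizouxivasri

Rule 1 (post-nasal voicing): no segment meets the environment; /jaidoukipasri/ is unchanged.
Rule 2 (intervocalic spirantization): /d/ is a stop between vowels /i/ and /o/, so it spirantizes to the fricative [z]. /k/ is a stop between vowels /u/ and /i/, so it spirantizes to the fricative [x]. /p/ is a stop between vowels /i/ and /a/, so it spirantizes to the fricative [f]. /jaidoukipasri/ → jaizouxifasri.
Rule 3 (intervocalic voicing): /f/ is a voiceless obstruent between vowels /i/ and /a/, so it voices to [v]. /jaizouxifasri/ → jaizouxivasri.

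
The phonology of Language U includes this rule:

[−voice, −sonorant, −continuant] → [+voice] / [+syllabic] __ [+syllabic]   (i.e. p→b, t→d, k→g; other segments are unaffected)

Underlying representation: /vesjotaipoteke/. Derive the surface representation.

vesjodaibodege

/t/ is a voiceless stop between vowels /o/ and /a/, so it voices to [d].
/p/ is a voiceless stop between vowels /i/ and /o/, so it voices to [b].
/t/ is a voiceless stop between vowels /o/ and /e/, so it voices to [d].
/k/ is a voiceless stop between vowels /e/ and /e/, so it voices to [g].
Surface form: [vesjodaibodege].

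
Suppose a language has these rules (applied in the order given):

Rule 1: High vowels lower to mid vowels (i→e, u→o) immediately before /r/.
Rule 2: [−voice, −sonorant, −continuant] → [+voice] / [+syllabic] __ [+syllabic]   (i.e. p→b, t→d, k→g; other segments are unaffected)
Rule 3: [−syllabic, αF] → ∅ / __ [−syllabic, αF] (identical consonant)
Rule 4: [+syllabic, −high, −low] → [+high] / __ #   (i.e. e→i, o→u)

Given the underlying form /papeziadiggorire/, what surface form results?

pabeziadigoreri

Rule 1 (pre-rhotic lowering): /i/ is a high vowel immediately before /r/, so it lowers to [e]. /papeziadiggorire/ → papeziadiggorere.
Rule 2 (intervocalic voicing): /p/ is a voiceless stop between vowels /a/ and /e/, so it voices to [b]. /papeziadiggorere/ → pabeziadiggorere.
Rule 3 (degemination): /gg/ is a geminate; the first /g/ deletes. /pabeziadiggorere/ → pabeziadigorere.
Rule 4 (final vowel raising): /e/ is a mid vowel in word-final position, so it raises to [i]. /pabeziadigorere/ → pabeziadigoreri.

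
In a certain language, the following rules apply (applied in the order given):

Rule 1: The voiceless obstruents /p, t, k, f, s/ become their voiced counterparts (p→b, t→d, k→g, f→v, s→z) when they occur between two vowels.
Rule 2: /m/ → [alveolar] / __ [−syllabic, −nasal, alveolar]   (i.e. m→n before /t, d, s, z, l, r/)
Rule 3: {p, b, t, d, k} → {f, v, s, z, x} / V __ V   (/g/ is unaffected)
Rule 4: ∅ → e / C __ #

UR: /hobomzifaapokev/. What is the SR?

hovonzivaavogeve

Rule 1 (intervocalic voicing): /f/ is a voiceless obstruent between vowels /i/ and /a/, so it voices to [v]. /p/ is a voiceless obstruent between vowels /a/ and /o/, so it voices to [b]. /k/ is a voiceless obstruent between vowels /o/ and /e/, so it voices to [g]. /hobomzifaapokev/ → hobomzivaabogev.
Rule 2 (nasal place assimilation): /m/ precedes the alveolar consonant /z/, so it assimilates in place to [n]. /hobomzivaabogev/ → hobonzivaabogev.
Rule 3 (intervocalic spirantization): /b/ is a stop between vowels /o/ and /o/, so it spirantizes to the fricative [v]. /b/ is a stop between vowels /a/ and /o/, so it spirantizes to the fricative [v]. /hobonzivaabogev/ → hovonzivaavogev.
Rule 4 (final e-epenthesis): the form ends in the consonant /v/, so [e] is inserted word-finally. /hovonzivaavogev/ → hovonzivaavogeve.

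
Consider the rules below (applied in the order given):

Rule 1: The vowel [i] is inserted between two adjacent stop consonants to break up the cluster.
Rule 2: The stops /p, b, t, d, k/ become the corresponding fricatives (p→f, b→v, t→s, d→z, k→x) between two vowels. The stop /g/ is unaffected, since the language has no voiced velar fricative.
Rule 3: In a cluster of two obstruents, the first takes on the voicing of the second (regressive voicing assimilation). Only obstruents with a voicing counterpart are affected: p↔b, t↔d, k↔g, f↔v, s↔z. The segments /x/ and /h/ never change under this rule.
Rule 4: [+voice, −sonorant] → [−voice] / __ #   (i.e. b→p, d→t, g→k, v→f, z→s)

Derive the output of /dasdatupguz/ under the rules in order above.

Rule 1 (stop-cluster i-epenthesis): /p/ and /g/ form a stop–stop cluster, so [i] is inserted between them. /dasdatupguz/ → dasdatupiguz.
Rule 2 (intervocalic spirantization): /t/ is a stop between vowels /a/ and /u/, so it spirantizes to the fricative [s]. /p/ is a stop between vowels /u/ and /i/, so it spirantizes to the fricative [f]. /dasdatupiguz/ → dasdasufiguz.
Rule 3 (regressive voicing assimilation): /s/ precedes the voiced obstruent /d/, so it voices to [z] by assimilation. /dasdasufiguz/ → dazdasufiguz.
Rule 4 (final devoicing): /z/ is a voiced obstruent in word-final position, so it devoices to [s]. /dazdasufiguz/ → dazdasufigus.

dazdasufigus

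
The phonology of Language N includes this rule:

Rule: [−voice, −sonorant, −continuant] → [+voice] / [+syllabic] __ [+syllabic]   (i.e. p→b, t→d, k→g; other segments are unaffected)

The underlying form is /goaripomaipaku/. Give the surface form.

goaribomaibagu

/p/ is a voiceless stop between vowels /i/ and /o/, so it voices to [b].
/p/ is a voiceless stop between vowels /i/ and /a/, so it voices to [b].
/k/ is a voiceless stop between vowels /a/ and /u/, so it voices to [g].
Surface form: [goaribomaibagu].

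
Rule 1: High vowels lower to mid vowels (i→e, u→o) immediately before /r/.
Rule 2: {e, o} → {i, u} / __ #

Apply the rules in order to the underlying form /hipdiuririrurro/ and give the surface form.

Rule 1 (pre-rhotic lowering): /u/ is a high vowel immediately before /r/, so it lowers to [o]. /i/ is a high vowel immediately before /r/, so it lowers to [e]. /i/ is a high vowel immediately before /r/, so it lowers to [e]. /u/ is a high vowel immediately before /r/, so it lowers to [o]. /hipdiuririrurro/ → hipdiorererorro.
Rule 2 (final vowel raising): /o/ is a mid vowel in word-final position, so it raises to [u]. /hipdiorererorro/ → hipdiorererorru.

hipdiorererorru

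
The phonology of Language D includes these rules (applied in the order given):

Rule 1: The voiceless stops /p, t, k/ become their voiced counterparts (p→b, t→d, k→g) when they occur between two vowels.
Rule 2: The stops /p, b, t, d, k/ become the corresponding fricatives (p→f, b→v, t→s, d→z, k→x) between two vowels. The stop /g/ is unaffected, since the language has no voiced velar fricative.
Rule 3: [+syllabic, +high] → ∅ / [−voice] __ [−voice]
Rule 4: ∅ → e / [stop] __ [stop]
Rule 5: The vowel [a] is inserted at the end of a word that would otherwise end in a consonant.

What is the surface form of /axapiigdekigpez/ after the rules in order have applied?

Rule 1 (intervocalic voicing): /p/ is a voiceless stop between vowels /a/ and /i/, so it voices to [b]. /k/ is a voiceless stop between vowels /e/ and /i/, so it voices to [g]. /axapiigdekigpez/ → axabiigdegigpez.
Rule 2 (intervocalic spirantization): /b/ is a stop between vowels /a/ and /i/, so it spirantizes to the fricative [v]. /axabiigdegigpez/ → axaviigdegigpez.
Rule 3 (high vowel syncope): no segment meets the environment; /axaviigdegigpez/ is unchanged.
Rule 4 (stop-cluster e-epenthesis): /g/ and /d/ form a stop–stop cluster, so [e] is inserted between them. /g/ and /p/ form a stop–stop cluster, so [e] is inserted between them. /axaviigdegigpez/ → axaviigedegigepez.
Rule 5 (final a-epenthesis): the form ends in the consonant /z/, so [a] is inserted word-finally. /axaviigedegigepez/ → axaviigedegigepeza.

axaviigedegigepeza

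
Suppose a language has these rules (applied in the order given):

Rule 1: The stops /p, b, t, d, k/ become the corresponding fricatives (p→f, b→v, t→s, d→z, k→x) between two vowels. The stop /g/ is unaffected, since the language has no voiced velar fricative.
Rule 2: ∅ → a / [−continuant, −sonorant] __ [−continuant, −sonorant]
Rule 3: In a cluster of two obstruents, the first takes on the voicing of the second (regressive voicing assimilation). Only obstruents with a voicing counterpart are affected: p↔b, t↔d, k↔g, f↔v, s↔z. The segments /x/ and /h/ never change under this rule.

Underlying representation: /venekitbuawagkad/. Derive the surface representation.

venexitabuawagakad

Rule 1 (intervocalic spirantization): /k/ is a stop between vowels /e/ and /i/, so it spirantizes to the fricative [x]. /venekitbuawagkad/ → venexitbuawagkad.
Rule 2 (stop-cluster a-epenthesis): /t/ and /b/ form a stop–stop cluster, so [a] is inserted between them. /g/ and /k/ form a stop–stop cluster, so [a] is inserted between them. /venexitbuawagkad/ → venexitabuawagakad.
Rule 3 (regressive voicing assimilation): no segment meets the environment; /venexitabuawagakad/ is unchanged.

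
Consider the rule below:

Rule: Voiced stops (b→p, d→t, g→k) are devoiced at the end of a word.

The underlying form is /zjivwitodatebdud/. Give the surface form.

/d/ is a voiced stop in word-final position, so it devoices to [t].
The other instances of /d/, /b/ do not occur in the required environment and remain unchanged.
Surface form: [zjivwitodatebdut].

zjivwitodatebdut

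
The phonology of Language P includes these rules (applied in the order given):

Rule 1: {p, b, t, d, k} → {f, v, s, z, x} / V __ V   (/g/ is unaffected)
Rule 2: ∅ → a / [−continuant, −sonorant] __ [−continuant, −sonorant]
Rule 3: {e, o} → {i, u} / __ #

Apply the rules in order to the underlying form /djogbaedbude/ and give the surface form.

Rule 1 (intervocalic spirantization): /d/ is a stop between vowels /u/ and /e/, so it spirantizes to the fricative [z]. /djogbaedbude/ → djogbaedbuze.
Rule 2 (stop-cluster a-epenthesis): /g/ and /b/ form a stop–stop cluster, so [a] is inserted between them. /d/ and /b/ form a stop–stop cluster, so [a] is inserted between them. /djogbaedbuze/ → djogabaedabuze.
Rule 3 (final vowel raising): /e/ is a mid vowel in word-final position, so it raises to [i]. /djogabaedabuze/ → djogabaedabuzi.

djogabaedabuzi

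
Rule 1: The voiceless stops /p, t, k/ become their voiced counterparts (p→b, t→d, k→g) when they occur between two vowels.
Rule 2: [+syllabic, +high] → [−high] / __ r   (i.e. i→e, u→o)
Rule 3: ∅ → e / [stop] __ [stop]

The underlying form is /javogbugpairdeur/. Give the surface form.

Rule 1 (intervocalic voicing): no segment meets the environment; /javogbugpairdeur/ is unchanged.
Rule 2 (pre-rhotic lowering): /i/ is a high vowel immediately before /r/, so it lowers to [e]. /u/ is a high vowel immediately before /r/, so it lowers to [o]. /javogbugpairdeur/ → javogbugpaerdeor.
Rule 3 (stop-cluster e-epenthesis): /g/ and /b/ form a stop–stop cluster, so [e] is inserted between them. /g/ and /p/ form a stop–stop cluster, so [e] is inserted between them. /javogbugpaerdeor/ → javogebugepaerdeor.

javogebugepaerdeor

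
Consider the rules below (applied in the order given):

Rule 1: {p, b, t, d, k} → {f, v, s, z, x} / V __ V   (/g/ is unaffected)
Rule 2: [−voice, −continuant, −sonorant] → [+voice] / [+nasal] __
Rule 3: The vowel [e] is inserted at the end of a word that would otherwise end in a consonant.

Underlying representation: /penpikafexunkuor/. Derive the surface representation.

Rule 1 (intervocalic spirantization): /k/ is a stop between vowels /i/ and /a/, so it spirantizes to the fricative [x]. /penpikafexunkuor/ → penpixafexunkuor.
Rule 2 (post-nasal voicing): /p/ is a voiceless stop immediately after the nasal /n/, so it voices to [b]. /k/ is a voiceless stop immediately after the nasal /n/, so it voices to [g]. /penpixafexunkuor/ → penbixafexunguor.
Rule 3 (final e-epenthesis): the form ends in the consonant /r/, so [e] is inserted word-finally. /penbixafexunguor/ → penbixafexunguore.

penbixafexunguore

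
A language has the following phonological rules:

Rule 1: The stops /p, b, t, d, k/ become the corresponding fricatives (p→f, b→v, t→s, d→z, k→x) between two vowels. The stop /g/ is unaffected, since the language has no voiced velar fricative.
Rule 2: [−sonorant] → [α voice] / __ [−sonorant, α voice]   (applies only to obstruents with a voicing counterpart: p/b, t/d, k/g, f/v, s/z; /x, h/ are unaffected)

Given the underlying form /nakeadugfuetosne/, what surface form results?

Rule 1 (intervocalic spirantization): /k/ is a stop between vowels /a/ and /e/, so it spirantizes to the fricative [x]. /d/ is a stop between vowels /a/ and /u/, so it spirantizes to the fricative [z]. /t/ is a stop between vowels /e/ and /o/, so it spirantizes to the fricative [s]. /nakeadugfuetosne/ → naxeazugfuesosne.
Rule 2 (regressive voicing assimilation): /g/ precedes the voiceless obstruent /f/, so it devoices to [k] by assimilation. /naxeazugfuesosne/ → naxeazukfuesosne.

naxeazukfuesosne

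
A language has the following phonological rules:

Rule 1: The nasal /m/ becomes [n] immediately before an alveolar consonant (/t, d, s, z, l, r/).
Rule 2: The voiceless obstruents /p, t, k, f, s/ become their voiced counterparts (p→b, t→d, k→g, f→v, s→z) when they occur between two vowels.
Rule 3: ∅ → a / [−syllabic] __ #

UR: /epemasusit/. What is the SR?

Rule 1 (nasal place assimilation): no segment meets the environment; /epemasusit/ is unchanged.
Rule 2 (intervocalic voicing): /p/ is a voiceless obstruent between vowels /e/ and /e/, so it voices to [b]. /s/ is a voiceless obstruent between vowels /a/ and /u/, so it voices to [z]. /s/ is a voiceless obstruent between vowels /u/ and /i/, so it voices to [z]. /epemasusit/ → ebemazuzit.
Rule 3 (final a-epenthesis): the form ends in the consonant /t/, so [a] is inserted word-finally. /ebemazuzit/ → ebemazuzita.

ebemazuzita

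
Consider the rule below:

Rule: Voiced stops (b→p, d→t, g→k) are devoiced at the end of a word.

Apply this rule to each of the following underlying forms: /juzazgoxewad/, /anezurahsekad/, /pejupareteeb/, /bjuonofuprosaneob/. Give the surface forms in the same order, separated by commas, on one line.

juzazgoxewat, anezurahsekat, pejupareteep, bjuonofuprosaneop

/juzazgoxewad/: /d/ is a voiced stop in word-final position, so it devoices to [t]. → [juzazgoxewat].
/anezurahsekad/: /d/ is a voiced stop in word-final position, so it devoices to [t]. → [anezurahsekat].
/pejupareteeb/: /b/ is a voiced stop in word-final position, so it devoices to [p]. → [pejupareteep].
/bjuonofuprosaneob/: /b/ is a voiced stop in word-final position, so it devoices to [p]. → [bjuonofuprosaneop].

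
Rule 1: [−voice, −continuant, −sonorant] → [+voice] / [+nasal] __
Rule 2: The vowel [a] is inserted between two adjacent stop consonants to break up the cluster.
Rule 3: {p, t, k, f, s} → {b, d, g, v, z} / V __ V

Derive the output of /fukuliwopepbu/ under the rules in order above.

Rule 1 (post-nasal voicing): no segment meets the environment; /fukuliwopepbu/ is unchanged.
Rule 2 (stop-cluster a-epenthesis): /p/ and /b/ form a stop–stop cluster, so [a] is inserted between them. /fukuliwopepbu/ → fukuliwopepabu.
Rule 3 (intervocalic voicing): /k/ is a voiceless obstruent between vowels /u/ and /u/, so it voices to [g]. /p/ is a voiceless obstruent between vowels /o/ and /e/, so it voices to [b]. /p/ is a voiceless obstruent between vowels /e/ and /a/, so it voices to [b]. /fukuliwopepabu/ → fuguliwobebabu.

fuguliwobebabu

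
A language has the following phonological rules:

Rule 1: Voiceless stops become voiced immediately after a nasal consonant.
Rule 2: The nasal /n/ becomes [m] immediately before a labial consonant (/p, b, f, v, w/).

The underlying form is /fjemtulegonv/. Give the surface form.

Rule 1 (post-nasal voicing): /t/ is a voiceless stop immediately after the nasal /m/, so it voices to [d]. /fjemtulegonv/ → fjemdulegonv.
Rule 2 (nasal place assimilation): /n/ precedes the labial consonant /v/, so it assimilates in place to [m]. /fjemdulegonv/ → fjemdulegomv.

fjemdulegomv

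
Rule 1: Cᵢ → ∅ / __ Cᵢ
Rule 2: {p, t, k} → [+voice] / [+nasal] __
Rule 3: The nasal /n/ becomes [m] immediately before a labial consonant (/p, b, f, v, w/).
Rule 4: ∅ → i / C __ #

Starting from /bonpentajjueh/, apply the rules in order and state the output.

Rule 1 (degemination): /jj/ is a geminate; the first /j/ deletes. /bonpentajjueh/ → bonpentajueh.
Rule 2 (post-nasal voicing): /p/ is a voiceless stop immediately after the nasal /n/, so it voices to [b]. /t/ is a voiceless stop immediately after the nasal /n/, so it voices to [d]. /bonpentajueh/ → bonbendajueh.
Rule 3 (nasal place assimilation): /n/ precedes the labial consonant /b/, so it assimilates in place to [m]. /bonbendajueh/ → bombendajueh.
Rule 4 (final i-epenthesis): the form ends in the consonant /h/, so [i] is inserted word-finally. /bombendajueh/ → bombendajuehi.

bombendajuehi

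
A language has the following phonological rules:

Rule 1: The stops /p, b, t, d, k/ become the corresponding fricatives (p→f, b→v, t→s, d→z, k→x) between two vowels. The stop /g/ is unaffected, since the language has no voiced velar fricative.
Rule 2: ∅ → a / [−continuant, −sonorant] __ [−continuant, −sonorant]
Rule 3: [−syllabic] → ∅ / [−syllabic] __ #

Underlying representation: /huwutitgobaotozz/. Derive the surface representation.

Rule 1 (intervocalic spirantization): /t/ is a stop between vowels /u/ and /i/, so it spirantizes to the fricative [s]. /b/ is a stop between vowels /o/ and /a/, so it spirantizes to the fricative [v]. /t/ is a stop between vowels /o/ and /o/, so it spirantizes to the fricative [s]. /huwutitgobaotozz/ → huwusitgovaosozz.
Rule 2 (stop-cluster a-epenthesis): /t/ and /g/ form a stop–stop cluster, so [a] is inserted between them. /huwusitgovaosozz/ → huwusitagovaosozz.
Rule 3 (final cluster simplification): /z/ is the second consonant of a word-final cluster /zz/, so it deletes. /huwusitagovaosozz/ → huwusitagovaosoz.

huwusitagovaosoz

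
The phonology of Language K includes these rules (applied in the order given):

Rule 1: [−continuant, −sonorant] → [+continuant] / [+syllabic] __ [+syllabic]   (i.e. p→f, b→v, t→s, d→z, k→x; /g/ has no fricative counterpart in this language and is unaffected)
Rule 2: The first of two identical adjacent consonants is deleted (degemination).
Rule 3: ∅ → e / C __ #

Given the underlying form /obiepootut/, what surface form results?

Rule 1 (intervocalic spirantization): /b/ is a stop between vowels /o/ and /i/, so it spirantizes to the fricative [v]. /p/ is a stop between vowels /e/ and /o/, so it spirantizes to the fricative [f]. /t/ is a stop between vowels /o/ and /u/, so it spirantizes to the fricative [s]. /obiepootut/ → oviefoosut.
Rule 2 (degemination): no segment meets the environment; /oviefoosut/ is unchanged.
Rule 3 (final e-epenthesis): the form ends in the consonant /t/, so [e] is inserted word-finally. /oviefoosut/ → oviefoosute.

oviefoosute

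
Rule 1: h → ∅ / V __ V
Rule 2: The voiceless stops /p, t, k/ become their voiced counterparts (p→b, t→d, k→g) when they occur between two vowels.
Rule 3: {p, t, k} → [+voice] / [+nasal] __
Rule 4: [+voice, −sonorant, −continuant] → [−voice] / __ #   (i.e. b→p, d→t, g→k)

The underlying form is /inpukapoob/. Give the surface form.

inbugaboop

Rule 1 (intervocalic h-deletion): no segment meets the environment; /inpukapoob/ is unchanged.
Rule 2 (intervocalic voicing): /k/ is a voiceless stop between vowels /u/ and /a/, so it voices to [g]. /p/ is a voiceless stop between vowels /a/ and /o/, so it voices to [b]. /inpukapoob/ → inpugaboob.
Rule 3 (post-nasal voicing): /p/ is a voiceless stop immediately after the nasal /n/, so it voices to [b]. /inpugaboob/ → inbugaboob.
Rule 4 (final devoicing): /b/ is a voiced stop in word-final position, so it devoices to [p]. /inbugaboob/ → inbugaboop.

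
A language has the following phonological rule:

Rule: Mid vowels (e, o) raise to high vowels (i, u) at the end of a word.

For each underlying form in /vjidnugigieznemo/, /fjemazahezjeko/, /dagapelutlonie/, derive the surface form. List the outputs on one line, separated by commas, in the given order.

/vjidnugigieznemo/: /o/ is a mid vowel in word-final position, so it raises to [u]. → [vjidnugigieznemu].
/fjemazahezjeko/: /o/ is a mid vowel in word-final position, so it raises to [u]. → [fjemazahezjeku].
/dagapelutlonie/: /e/ is a mid vowel in word-final position, so it raises to [i]. → [dagapelutlonii].

vjidnugigieznemu, fjemazahezjeku, dagapelutlonii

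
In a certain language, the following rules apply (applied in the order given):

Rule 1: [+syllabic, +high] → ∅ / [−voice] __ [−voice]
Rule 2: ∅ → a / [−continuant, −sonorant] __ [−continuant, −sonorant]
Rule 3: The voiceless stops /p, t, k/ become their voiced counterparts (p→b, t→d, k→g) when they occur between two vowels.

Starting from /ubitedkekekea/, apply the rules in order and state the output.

Rule 1 (high vowel syncope): no segment meets the environment; /ubitedkekekea/ is unchanged.
Rule 2 (stop-cluster a-epenthesis): /d/ and /k/ form a stop–stop cluster, so [a] is inserted between them. /ubitedkekekea/ → ubitedakekekea.
Rule 3 (intervocalic voicing): /t/ is a voiceless stop between vowels /i/ and /e/, so it voices to [d]. /k/ is a voiceless stop between vowels /a/ and /e/, so it voices to [g]. /k/ is a voiceless stop between vowels /e/ and /e/, so it voices to [g]. /k/ is a voiceless stop between vowels /e/ and /e/, so it voices to [g]. /ubitedakekekea/ → ubidedagegegea.

ubidedagegegea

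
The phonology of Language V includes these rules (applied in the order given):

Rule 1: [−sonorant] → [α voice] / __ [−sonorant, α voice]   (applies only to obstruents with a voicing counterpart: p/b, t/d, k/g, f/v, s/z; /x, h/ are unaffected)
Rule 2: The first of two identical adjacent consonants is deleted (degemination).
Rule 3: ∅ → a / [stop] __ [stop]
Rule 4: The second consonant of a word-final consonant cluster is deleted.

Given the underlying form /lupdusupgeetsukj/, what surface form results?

Rule 1 (regressive voicing assimilation): /p/ precedes the voiced obstruent /d/, so it voices to [b] by assimilation. /p/ precedes the voiced obstruent /g/, so it voices to [b] by assimilation. /lupdusupgeetsukj/ → lubdusubgeetsukj.
Rule 2 (degemination): no segment meets the environment; /lubdusubgeetsukj/ is unchanged.
Rule 3 (stop-cluster a-epenthesis): /b/ and /d/ form a stop–stop cluster, so [a] is inserted between them. /b/ and /g/ form a stop–stop cluster, so [a] is inserted between them. /lubdusubgeetsukj/ → lubadusubageetsukj.
Rule 4 (final cluster simplification): /j/ is the second consonant of a word-final cluster /kj/, so it deletes. /lubadusubageetsukj/ → lubadusubageetsuk.

lubadusubageetsuk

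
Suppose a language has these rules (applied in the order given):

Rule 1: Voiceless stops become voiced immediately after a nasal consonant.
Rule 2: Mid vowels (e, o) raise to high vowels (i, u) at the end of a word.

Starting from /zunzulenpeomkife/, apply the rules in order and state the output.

Rule 1 (post-nasal voicing): /p/ is a voiceless stop immediately after the nasal /n/, so it voices to [b]. /k/ is a voiceless stop immediately after the nasal /m/, so it voices to [g]. /zunzulenpeomkife/ → zunzulenbeomgife.
Rule 2 (final vowel raising): /e/ is a mid vowel in word-final position, so it raises to [i]. /zunzulenbeomgife/ → zunzulenbeomgifi.

zunzulenbeomgifi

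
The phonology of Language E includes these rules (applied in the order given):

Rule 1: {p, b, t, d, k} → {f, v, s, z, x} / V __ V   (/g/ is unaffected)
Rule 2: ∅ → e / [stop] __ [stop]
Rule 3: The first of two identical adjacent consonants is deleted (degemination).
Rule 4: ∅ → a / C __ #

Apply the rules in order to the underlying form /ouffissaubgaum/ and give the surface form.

oufisaubegauma

Rule 1 (intervocalic spirantization): no segment meets the environment; /ouffissaubgaum/ is unchanged.
Rule 2 (stop-cluster e-epenthesis): /b/ and /g/ form a stop–stop cluster, so [e] is inserted between them. /ouffissaubgaum/ → ouffissaubegaum.
Rule 3 (degemination): /ff/ is a geminate; the first /f/ deletes. /ss/ is a geminate; the first /s/ deletes. /ouffissaubegaum/ → oufisaubegaum.
Rule 4 (final a-epenthesis): the form ends in the consonant /m/, so [a] is inserted word-finally. /oufisaubegaum/ → oufisaubegauma.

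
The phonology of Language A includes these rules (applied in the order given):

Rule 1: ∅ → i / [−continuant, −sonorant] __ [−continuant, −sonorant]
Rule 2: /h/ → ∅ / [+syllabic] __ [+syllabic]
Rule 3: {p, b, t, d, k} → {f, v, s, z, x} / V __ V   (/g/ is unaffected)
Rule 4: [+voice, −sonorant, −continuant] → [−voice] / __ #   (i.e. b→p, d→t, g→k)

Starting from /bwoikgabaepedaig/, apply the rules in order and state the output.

Rule 1 (stop-cluster i-epenthesis): /k/ and /g/ form a stop–stop cluster, so [i] is inserted between them. /bwoikgabaepedaig/ → bwoikigabaepedaig.
Rule 2 (intervocalic h-deletion): no segment meets the environment; /bwoikigabaepedaig/ is unchanged.
Rule 3 (intervocalic spirantization): /k/ is a stop between vowels /i/ and /i/, so it spirantizes to the fricative [x]. /b/ is a stop between vowels /a/ and /a/, so it spirantizes to the fricative [v]. /p/ is a stop between vowels /e/ and /e/, so it spirantizes to the fricative [f]. /d/ is a stop between vowels /e/ and /a/, so it spirantizes to the fricative [z]. /bwoikigabaepedaig/ → bwoixigavaefezaig.
Rule 4 (final devoicing): /g/ is a voiced stop in word-final position, so it devoices to [k]. /bwoixigavaefezaig/ → bwoixigavaefezaik.

bwoixigavaefezaik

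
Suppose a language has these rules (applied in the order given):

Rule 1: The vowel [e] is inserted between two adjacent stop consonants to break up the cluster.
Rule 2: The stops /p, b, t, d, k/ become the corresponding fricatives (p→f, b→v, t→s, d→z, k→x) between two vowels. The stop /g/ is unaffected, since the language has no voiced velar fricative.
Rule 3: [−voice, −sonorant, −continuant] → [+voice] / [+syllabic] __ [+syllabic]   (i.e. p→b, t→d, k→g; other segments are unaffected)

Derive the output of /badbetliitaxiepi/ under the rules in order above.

bazevetliisaxiefi

Rule 1 (stop-cluster e-epenthesis): /d/ and /b/ form a stop–stop cluster, so [e] is inserted between them. /badbetliitaxiepi/ → badebetliitaxiepi.
Rule 2 (intervocalic spirantization): /d/ is a stop between vowels /a/ and /e/, so it spirantizes to the fricative [z]. /b/ is a stop between vowels /e/ and /e/, so it spirantizes to the fricative [v]. /t/ is a stop between vowels /i/ and /a/, so it spirantizes to the fricative [s]. /p/ is a stop between vowels /e/ and /i/, so it spirantizes to the fricative [f]. /badebetliitaxiepi/ → bazevetliisaxiefi.
Rule 3 (intervocalic voicing): no segment meets the environment; /bazevetliisaxiefi/ is unchanged.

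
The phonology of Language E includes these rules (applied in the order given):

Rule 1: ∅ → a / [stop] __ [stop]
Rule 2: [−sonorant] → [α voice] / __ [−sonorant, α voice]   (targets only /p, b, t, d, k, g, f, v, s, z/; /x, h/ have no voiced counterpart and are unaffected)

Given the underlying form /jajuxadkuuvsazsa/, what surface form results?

jajuxadakuufsassa

Rule 1 (stop-cluster a-epenthesis): /d/ and /k/ form a stop–stop cluster, so [a] is inserted between them. /jajuxadkuuvsazsa/ → jajuxadakuuvsazsa.
Rule 2 (regressive voicing assimilation): /v/ precedes the voiceless obstruent /s/, so it devoices to [f] by assimilation. /z/ precedes the voiceless obstruent /s/, so it devoices to [s] by assimilation. /jajuxadakuuvsazsa/ → jajuxadakuufsassa.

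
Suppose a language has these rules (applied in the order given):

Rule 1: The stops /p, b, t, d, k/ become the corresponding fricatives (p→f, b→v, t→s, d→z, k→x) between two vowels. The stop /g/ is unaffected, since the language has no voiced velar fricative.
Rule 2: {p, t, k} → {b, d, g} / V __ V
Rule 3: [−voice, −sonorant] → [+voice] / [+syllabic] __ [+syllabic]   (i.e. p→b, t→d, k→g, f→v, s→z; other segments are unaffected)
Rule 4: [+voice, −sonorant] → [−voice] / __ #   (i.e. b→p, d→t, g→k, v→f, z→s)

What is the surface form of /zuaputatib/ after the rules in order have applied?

Rule 1 (intervocalic spirantization): /p/ is a stop between vowels /a/ and /u/, so it spirantizes to the fricative [f]. /t/ is a stop between vowels /u/ and /a/, so it spirantizes to the fricative [s]. /t/ is a stop between vowels /a/ and /i/, so it spirantizes to the fricative [s]. /zuaputatib/ → zuafusasib.
Rule 2 (intervocalic voicing): no segment meets the environment; /zuafusasib/ is unchanged.
Rule 3 (intervocalic voicing): /f/ is a voiceless obstruent between vowels /a/ and /u/, so it voices to [v]. /s/ is a voiceless obstruent between vowels /u/ and /a/, so it voices to [z]. /s/ is a voiceless obstruent between vowels /a/ and /i/, so it voices to [z]. /zuafusasib/ → zuavuzazib.
Rule 4 (final devoicing): /b/ is a voiced obstruent in word-final position, so it devoices to [p]. /zuavuzazib/ → zuavuzazip.

zuavuzazip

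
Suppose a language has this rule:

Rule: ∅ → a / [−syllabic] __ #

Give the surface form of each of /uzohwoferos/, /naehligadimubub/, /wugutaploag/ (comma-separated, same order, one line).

/uzohwoferos/: the form ends in the consonant /s/, so [a] is inserted word-finally. → [uzohwoferosa].
/naehligadimubub/: the form ends in the consonant /b/, so [a] is inserted word-finally. → [naehligadimububa].
/wugutaploag/: the form ends in the consonant /g/, so [a] is inserted word-finally. → [wugutaploaga].

uzohwoferosa, naehligadimububa, wugutaploaga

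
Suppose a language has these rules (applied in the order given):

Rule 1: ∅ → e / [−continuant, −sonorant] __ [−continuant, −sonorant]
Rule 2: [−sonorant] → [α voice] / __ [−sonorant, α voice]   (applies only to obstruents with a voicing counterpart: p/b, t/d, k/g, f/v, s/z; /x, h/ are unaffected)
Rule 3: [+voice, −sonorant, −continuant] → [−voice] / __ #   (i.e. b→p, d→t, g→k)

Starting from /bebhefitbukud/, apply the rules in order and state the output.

Rule 1 (stop-cluster e-epenthesis): /t/ and /b/ form a stop–stop cluster, so [e] is inserted between them. /bebhefitbukud/ → bebhefitebukud.
Rule 2 (regressive voicing assimilation): /b/ precedes the voiceless obstruent /h/, so it devoices to [p] by assimilation. /bebhefitebukud/ → bephefitebukud.
Rule 3 (final devoicing): /d/ is a voiced stop in word-final position, so it devoices to [t]. /bephefitebukud/ → bephefitebukut.

bephefitebukut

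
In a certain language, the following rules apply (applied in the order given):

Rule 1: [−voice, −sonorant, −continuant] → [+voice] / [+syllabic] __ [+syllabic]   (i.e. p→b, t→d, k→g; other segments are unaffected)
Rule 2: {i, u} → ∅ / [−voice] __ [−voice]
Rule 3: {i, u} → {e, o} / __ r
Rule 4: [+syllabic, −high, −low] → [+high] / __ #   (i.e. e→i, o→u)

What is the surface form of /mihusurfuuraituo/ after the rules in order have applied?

mihsorfuoraiduu

Rule 1 (intervocalic voicing): /t/ is a voiceless stop between vowels /i/ and /u/, so it voices to [d]. /mihusurfuuraituo/ → mihusurfuuraiduo.
Rule 2 (high vowel syncope): /u/ is a high vowel flanked by voiceless consonants /h/ and /s/, so it deletes. /mihusurfuuraiduo/ → mihsurfuuraiduo.
Rule 3 (pre-rhotic lowering): /u/ is a high vowel immediately before /r/, so it lowers to [o]. /u/ is a high vowel immediately before /r/, so it lowers to [o]. /mihsurfuuraiduo/ → mihsorfuoraiduo.
Rule 4 (final vowel raising): /o/ is a mid vowel in word-final position, so it raises to [u]. /mihsorfuoraiduo/ → mihsorfuoraiduu.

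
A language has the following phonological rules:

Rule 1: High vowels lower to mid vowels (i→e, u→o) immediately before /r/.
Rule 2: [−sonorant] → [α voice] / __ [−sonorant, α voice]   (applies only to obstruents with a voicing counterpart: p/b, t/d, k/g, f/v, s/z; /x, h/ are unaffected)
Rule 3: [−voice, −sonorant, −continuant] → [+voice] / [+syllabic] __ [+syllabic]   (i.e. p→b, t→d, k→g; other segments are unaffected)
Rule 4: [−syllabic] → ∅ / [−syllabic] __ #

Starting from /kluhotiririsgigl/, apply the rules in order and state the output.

Rule 1 (pre-rhotic lowering): /i/ is a high vowel immediately before /r/, so it lowers to [e]. /i/ is a high vowel immediately before /r/, so it lowers to [e]. /kluhotiririsgigl/ → kluhotererisgigl.
Rule 2 (regressive voicing assimilation): /s/ precedes the voiced obstruent /g/, so it voices to [z] by assimilation. /kluhotererisgigl/ → kluhotererizgigl.
Rule 3 (intervocalic voicing): /t/ is a voiceless stop between vowels /o/ and /e/, so it voices to [d]. /kluhotererizgigl/ → kluhodererizgigl.
Rule 4 (final cluster simplification): /l/ is the second consonant of a word-final cluster /gl/, so it deletes. /kluhodererizgigl/ → kluhodererizgig.

kluhodererizgig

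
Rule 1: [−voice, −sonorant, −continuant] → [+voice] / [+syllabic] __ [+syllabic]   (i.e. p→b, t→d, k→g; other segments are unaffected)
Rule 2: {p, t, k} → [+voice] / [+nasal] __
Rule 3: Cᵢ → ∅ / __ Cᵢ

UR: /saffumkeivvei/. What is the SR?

safumgeivei

Rule 1 (intervocalic voicing): no segment meets the environment; /saffumkeivvei/ is unchanged.
Rule 2 (post-nasal voicing): /k/ is a voiceless stop immediately after the nasal /m/, so it voices to [g]. /saffumkeivvei/ → saffumgeivvei.
Rule 3 (degemination): /ff/ is a geminate; the first /f/ deletes. /vv/ is a geminate; the first /v/ deletes. /saffumgeivvei/ → safumgeivei.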